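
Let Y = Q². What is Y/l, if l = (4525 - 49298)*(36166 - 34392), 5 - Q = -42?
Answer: -2209/79427302 ≈ -2.7812e-5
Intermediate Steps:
Q = 47 (Q = 5 - 1*(-42) = 5 + 42 = 47)
Y = 2209 (Y = 47² = 2209)
l = -79427302 (l = -44773*1774 = -79427302)
Y/l = 2209/(-79427302) = 2209*(-1/79427302) = -2209/79427302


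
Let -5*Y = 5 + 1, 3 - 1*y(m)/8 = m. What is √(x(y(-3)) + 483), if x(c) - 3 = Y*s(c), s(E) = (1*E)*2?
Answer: 3*√1030/5 ≈ 19.256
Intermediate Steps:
y(m) = 24 - 8*m
Y = -6/5 (Y = -(5 + 1)/5 = -⅕*6 = -6/5 ≈ -1.2000)
s(E) = 2*E (s(E) = E*2 = 2*E)
x(c) = 3 - 12*c/5
√(x(y(-3)) + 483) = √((3 - 12*(24 - 8*(-3))/5) + 483) = √((3 - 12*(24 + 24)/5) + 483) = √((3 - 12/5*48) + 483) = √((3 - 576/5) + 483) = √(-561/5 + 483) = √(1854/5) = 3*√1030/5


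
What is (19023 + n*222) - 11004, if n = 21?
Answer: 12681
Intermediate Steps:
(19023 + n*222) - 11004 = (19023 + 21*222) - 11004 = (19023 + 4662) - 11004 = 23685 - 11004 = 12681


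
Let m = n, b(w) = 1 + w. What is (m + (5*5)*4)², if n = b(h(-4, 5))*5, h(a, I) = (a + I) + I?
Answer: 18225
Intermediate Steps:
h(a, I) = a + 2*I (h(a, I) = (I + a) + I = a + 2*I)
n = 35 (n = (1 + (-4 + 2*5))*5 = (1 + (-4 + 10))*5 = (1 + 6)*5 = 7*5 = 35)
m = 35
(m + (5*5)*4)² = (35 + (5*5)*4)² = (35 + 25*4)² = (35 + 100)² = 135² = 18225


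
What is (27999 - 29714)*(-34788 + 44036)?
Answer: -15860320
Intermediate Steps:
(27999 - 29714)*(-34788 + 44036) = -1715*9248 = -15860320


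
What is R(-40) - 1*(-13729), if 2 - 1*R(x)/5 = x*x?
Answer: 5739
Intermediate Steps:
R(x) = 10 - 5*x² (R(x) = 10 - 5*x*x = 10 - 5*x²)
R(-40) - 1*(-13729) = (10 - 5*(-40)²) - 1*(-13729) = (10 - 5*1600) + 13729 = (10 - 8000) + 13729 = -7990 + 13729 = 5739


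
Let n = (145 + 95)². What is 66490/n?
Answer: 6649/5760 ≈ 1.1543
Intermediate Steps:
n = 57600 (n = 240² = 57600)
66490/n = 66490/57600 = 66490*(1/57600) = 6649/5760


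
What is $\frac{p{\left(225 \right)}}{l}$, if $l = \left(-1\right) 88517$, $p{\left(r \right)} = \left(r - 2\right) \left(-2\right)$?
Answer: $\frac{446}{88517} \approx 0.0050386$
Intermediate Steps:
$p{\left(r \right)} = 4 - 2 r$ ($p{\left(r \right)} = \left(-2 + r\right) \left(-2\right) = 4 - 2 r$)
$l = -88517$
$\frac{p{\left(225 \right)}}{l} = \frac{4 - 450}{-88517} = \left(4 - 450\right) \left(- \frac{1}{88517}\right) = \left(-446\right) \left(- \frac{1}{88517}\right) = \frac{446}{88517}$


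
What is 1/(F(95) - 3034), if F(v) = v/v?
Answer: -1/3033 ≈ -0.00032971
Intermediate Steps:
F(v) = 1
1/(F(95) - 3034) = 1/(1 - 3034) = 1/(-3033) = -1/3033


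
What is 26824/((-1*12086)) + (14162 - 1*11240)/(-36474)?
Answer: -84474489/36735397 ≈ -2.2995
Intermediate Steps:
26824/((-1*12086)) + (14162 - 1*11240)/(-36474) = 26824/(-12086) + (14162 - 11240)*(-1/36474) = 26824*(-1/12086) + 2922*(-1/36474) = -13412/6043 - 487/6079 = -84474489/36735397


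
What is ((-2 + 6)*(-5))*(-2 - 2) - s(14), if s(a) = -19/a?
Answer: 1139/14 ≈ 81.357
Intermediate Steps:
((-2 + 6)*(-5))*(-2 - 2) - s(14) = ((-2 + 6)*(-5))*(-2 - 2) - (-19)/14 = (4*(-5))*(-4) - (-19)/14 = -20*(-4) - 1*(-19/14) = 80 + 19/14 = 1139/14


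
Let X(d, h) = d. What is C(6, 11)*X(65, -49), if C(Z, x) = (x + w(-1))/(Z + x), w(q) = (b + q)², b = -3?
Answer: 1755/17 ≈ 103.24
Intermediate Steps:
w(q) = (-3 + q)²
C(Z, x) = (16 + x)/(Z + x) (C(Z, x) = (x + (-3 - 1)²)/(Z + x) = (x + (-4)²)/(Z + x) = (x + 16)/(Z + x) = (16 + x)/(Z + x))
C(6, 11)*X(65, -49) = ((16 + 11)/(6 + 11))*65 = (27/17)*65 = 1755/17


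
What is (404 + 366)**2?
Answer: 592900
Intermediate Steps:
(404 + 366)**2 = 770**2 = 592900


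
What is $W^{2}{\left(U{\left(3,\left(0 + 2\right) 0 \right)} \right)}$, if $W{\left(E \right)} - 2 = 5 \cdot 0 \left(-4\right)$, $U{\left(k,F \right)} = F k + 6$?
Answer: $4$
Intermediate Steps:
$U{\left(k,F \right)} = 6 + F k$
$W{\left(E \right)} = 2$ ($W{\left(E \right)} = 2 + 5 \cdot 0 \left(-4\right) = 2 + 0 \left(-4\right) = 2 + 0 = 2$)
$W^{2}{\left(U{\left(3,\left(0 + 2\right) 0 \right)} \right)} = 2^{2} = 4$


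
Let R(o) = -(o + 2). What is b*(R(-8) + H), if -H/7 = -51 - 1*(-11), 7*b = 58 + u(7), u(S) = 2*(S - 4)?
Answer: 18304/7 ≈ 2614.9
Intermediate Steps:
u(S) = -8 + 2*S (u(S) = 2*(-4 + S) = -8 + 2*S)
R(o) = -2 - o (R(o) = -(2 + o) = -2 - o)
b = 64/7 (b = (58 + (-8 + 2*7))/7 = (58 + (-8 + 14))/7 = (58 + 6)/7 = (⅐)*64 = 64/7 ≈ 9.1429)
H = 280 (H = -7*(-51 - 1*(-11)) = -7*(-51 + 11) = -7*(-40) = 280)
b*(R(-8) + H) = 64*((-2 - 1*(-8)) + 280)/7 = 64*((-2 + 8) + 280)/7 = 64*(6 + 280)/7 = (64/7)*286 = 18304/7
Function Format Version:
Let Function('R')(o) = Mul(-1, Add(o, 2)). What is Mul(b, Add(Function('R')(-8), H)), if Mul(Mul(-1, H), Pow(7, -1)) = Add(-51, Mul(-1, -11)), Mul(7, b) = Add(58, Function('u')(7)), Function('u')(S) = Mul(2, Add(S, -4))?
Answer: Rational(18304, 7) ≈ 2614.9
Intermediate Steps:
Function('u')(S) = Add(-8, Mul(2, S)) (Function('u')(S) = Mul(2, Add(-4, S)) = Add(-8, Mul(2, S)))
Function('R')(o) = Add(-2, Mul(-1, o)) (Function('R')(o) = Mul(-1, Add(2, o)) = Add(-2, Mul(-1, o)))
b = Rational(64, 7) (b = Mul(Rational(1, 7), Add(58, Add(-8, Mul(2, 7)))) = Mul(Rational(1, 7), Add(58, Add(-8, 14))) = Mul(Rational(1, 7), Add(58, 6)) = Mul(Rational(1, 7), 64) = Rational(64, 7) ≈ 9.1429)
H = 280 (H = Mul(-7, Add(-51, Mul(-1, -11))) = Mul(-7, Add(-51, 11)) = Mul(-7, -40) = 280)
Mul(b, Add(Function('R')(-8), H)) = Mul(Rational(64, 7), Add(Add(-2, Mul(-1, -8)), 280)) = Mul(Rational(64, 7), Add(Add(-2, 8), 280)) = Mul(Rational(64, 7), Add(6, 280)) = Mul(Rational(64, 7), 286) = Rational(18304, 7)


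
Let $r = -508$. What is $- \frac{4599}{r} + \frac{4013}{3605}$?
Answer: $\frac{18617999}{1831340} \approx 10.166$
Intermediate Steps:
$- \frac{4599}{r} + \frac{4013}{3605} = - \frac{4599}{-508} + \frac{4013}{3605} = \left(-4599\right) \left(- \frac{1}{508}\right) + 4013 \cdot \frac{1}{3605} = \frac{4599}{508} + \frac{4013}{3605} = \frac{18617999}{1831340}$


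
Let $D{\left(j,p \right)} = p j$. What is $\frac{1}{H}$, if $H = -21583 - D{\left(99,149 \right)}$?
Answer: $- \frac{1}{36334} \approx -2.7522 \cdot 10^{-5}$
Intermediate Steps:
$D{\left(j,p \right)} = j p$
$H = -36334$ ($H = -21583 - 99 \cdot 149 = -21583 - 14751 = -36334$)
$\frac{1}{H} = \frac{1}{-36334} = - \frac{1}{36334}$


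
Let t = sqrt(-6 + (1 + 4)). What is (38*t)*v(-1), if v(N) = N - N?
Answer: 0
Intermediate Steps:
v(N) = 0
t = I (t = sqrt(-6 + 5) = sqrt(-1) = I ≈ 1.0*I)
(38*t)*v(-1) = (38*I)*0 = 0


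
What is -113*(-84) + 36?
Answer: 9528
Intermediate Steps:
-113*(-84) + 36 = 9492 + 36 = 9528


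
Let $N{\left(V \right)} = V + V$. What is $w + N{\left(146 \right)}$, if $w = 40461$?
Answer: $40753$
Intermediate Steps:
$N{\left(V \right)} = 2 V$
$w + N{\left(146 \right)} = 40461 + 2 \cdot 146 = 40461 + 292 = 40753$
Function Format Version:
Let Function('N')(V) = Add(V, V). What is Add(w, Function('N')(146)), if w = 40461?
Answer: 40753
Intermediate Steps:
Function('N')(V) = Mul(2, V)
Add(w, Function('N')(146)) = Add(40461, Mul(2, 146)) = Add(40461, 292) = 40753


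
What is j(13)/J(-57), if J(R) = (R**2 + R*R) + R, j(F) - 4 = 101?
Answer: 35/2147 ≈ 0.016302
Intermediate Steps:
j(F) = 105 (j(F) = 4 + 101 = 105)
J(R) = R + 2*R**2 (J(R) = (R**2 + R**2) + R = 2*R**2 + R = R + 2*R**2)
j(13)/J(-57) = 105/((-57*(1 + 2*(-57)))) = 105/((-57*(1 - 114))) = 105/((-57*(-113))) = 105/6441 = 105*(1/6441) = 35/2147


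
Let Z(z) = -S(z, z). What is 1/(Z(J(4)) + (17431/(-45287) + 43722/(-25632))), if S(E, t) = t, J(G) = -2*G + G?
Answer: 64488688/123130885 ≈ 0.52374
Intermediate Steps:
J(G) = -G
Z(z) = -z
1/(Z(J(4)) + (17431/(-45287) + 43722/(-25632))) = 1/(-(-1)*4 + (17431/(-45287) + 43722/(-25632))) = 1/(-1*(-4) + (17431*(-1/45287) + 43722*(-1/25632))) = 1/(4 + (-17431/45287 - 2429/1424)) = 1/(4 - 134823867/64488688) = 1/(123130885/64488688) = 64488688/123130885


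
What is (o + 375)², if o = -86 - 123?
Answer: 27556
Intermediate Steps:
o = -209
(o + 375)² = (-209 + 375)² = 166² = 27556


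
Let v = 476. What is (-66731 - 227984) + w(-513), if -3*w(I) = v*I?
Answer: -213319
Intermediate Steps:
w(I) = -476*I/3
(-66731 - 227984) + w(-513) = (-66731 - 227984) - 476/3*(-513) = -294715 + 81396 = -213319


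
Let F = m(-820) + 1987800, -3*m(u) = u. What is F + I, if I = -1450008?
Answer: 1614196/3 ≈ 5.3807e+5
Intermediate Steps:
m(u) = -u/3
F = 5964220/3 (F = -1/3*(-820) + 1987800 = 820/3 + 1987800 = 5964220/3 ≈ 1.9881e+6)
F + I = 5964220/3 - 1450008 = 1614196/3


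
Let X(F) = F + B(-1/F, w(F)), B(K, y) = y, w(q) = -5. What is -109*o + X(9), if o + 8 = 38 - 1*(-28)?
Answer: -6318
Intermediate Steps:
o = 58 (o = -8 + (38 - 1*(-28)) = -8 + (38 + 28) = -8 + 66 = 58)
X(F) = -5 + F (X(F) = F - 5 = -5 + F)
-109*o + X(9) = -109*58 + (-5 + 9) = -6322 + 4 = -6318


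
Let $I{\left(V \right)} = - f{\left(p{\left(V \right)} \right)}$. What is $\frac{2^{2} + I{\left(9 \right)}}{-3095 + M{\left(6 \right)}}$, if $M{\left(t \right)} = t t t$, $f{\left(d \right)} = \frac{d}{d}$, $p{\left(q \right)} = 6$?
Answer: $- \frac{3}{2879} \approx -0.001042$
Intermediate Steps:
$f{\left(d \right)} = 1$
$M{\left(t \right)} = t^{3}$ ($M{\left(t \right)} = t^{2} t = t^{3}$)
$I{\left(V \right)} = -1$ ($I{\left(V \right)} = \left(-1\right) 1 = -1$)
$\frac{2^{2} + I{\left(9 \right)}}{-3095 + M{\left(6 \right)}} = \frac{2^{2} - 1}{-3095 + 6^{3}} = \frac{4 - 1}{-3095 + 216} = \frac{3}{-2879} = 3 \left(- \frac{1}{2879}\right) = - \frac{3}{2879}$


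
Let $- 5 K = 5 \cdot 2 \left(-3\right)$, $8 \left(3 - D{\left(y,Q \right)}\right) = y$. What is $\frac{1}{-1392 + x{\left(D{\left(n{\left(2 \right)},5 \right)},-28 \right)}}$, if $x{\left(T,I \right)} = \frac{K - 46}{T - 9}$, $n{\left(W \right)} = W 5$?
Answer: $- \frac{29}{40208} \approx -0.00072125$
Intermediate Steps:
$n{\left(W \right)} = 5 W$
$D{\left(y,Q \right)} = 3 - \frac{y}{8}$
$K = 6$ ($K = - \frac{5 \cdot 2 \left(-3\right)}{5} = - \frac{10 \left(-3\right)}{5} = \left(- \frac{1}{5}\right) \left(-30\right) = 6$)
$x{\left(T,I \right)} = - \frac{40}{-9 + T}$ ($x{\left(T,I \right)} = \frac{6 - 46}{T - 9} = - \frac{40}{-9 + T}$)
$\frac{1}{-1392 + x{\left(D{\left(n{\left(2 \right)},5 \right)},-28 \right)}} = \frac{1}{-1392 - \frac{40}{-9 + \left(3 - \frac{5 \cdot 2}{8}\right)}} = \frac{1}{-1392 - \frac{40}{-9 + \left(3 - \frac{5}{4}\right)}} = \frac{1}{-1392 - \frac{40}{-9 + \frac{7}{4}}} = \frac{1}{-1392 - \frac{40}{- \frac{29}{4}}} = \frac{1}{-1392 - - \frac{160}{29}} = \frac{1}{-1392 + \frac{160}{29}} = \frac{1}{- \frac{40208}{29}} = - \frac{29}{40208}$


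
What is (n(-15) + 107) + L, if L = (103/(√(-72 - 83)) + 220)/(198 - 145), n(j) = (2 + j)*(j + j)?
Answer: 26561/53 - 103*I*√155/8215 ≈ 501.15 - 0.1561*I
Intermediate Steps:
n(j) = 2*j*(2 + j) (n(j) = (2 + j)*(2*j) = 2*j*(2 + j))
L = 220/53 - 103*I*√155/8215 (L = (103/(√(-155)) + 220)/53 = (103/((I*√155)) + 220)*(1/53) = (103*(-I*√155/155) + 220)*(1/53) = (-103*I*√155/155 + 220)*(1/53) = (220 - 103*I*√155/155)*(1/53) = 220/53 - 103*I*√155/8215 ≈ 4.1509 - 0.1561*I)
(n(-15) + 107) + L = (2*(-15)*(2 - 15) + 107) + (220/53 - 103*I*√155/8215) = (2*(-15)*(-13) + 107) + (220/53 - 103*I*√155/8215) = (390 + 107) + (220/53 - 103*I*√155/8215) = 497 + (220/53 - 103*I*√155/8215) = 26561/53 - 103*I*√155/8215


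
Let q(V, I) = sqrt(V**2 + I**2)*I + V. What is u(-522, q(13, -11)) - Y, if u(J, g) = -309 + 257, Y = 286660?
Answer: -286712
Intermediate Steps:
q(V, I) = V + I*sqrt(I**2 + V**2) (q(V, I) = sqrt(I**2 + V**2)*I + V = I*sqrt(I**2 + V**2) + V = V + I*sqrt(I**2 + V**2))
u(J, g) = -52
u(-522, q(13, -11)) - Y = -52 - 1*286660 = -52 - 286660 = -286712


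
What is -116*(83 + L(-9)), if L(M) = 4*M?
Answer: -5452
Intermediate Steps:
-116*(83 + L(-9)) = -116*(83 + 4*(-9)) = -116*(83 - 36) = -116*47 = -5452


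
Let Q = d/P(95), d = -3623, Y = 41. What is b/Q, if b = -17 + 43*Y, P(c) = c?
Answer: -165870/3623 ≈ -45.782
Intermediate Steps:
Q = -3623/95 ≈ -38.137
b = 1746 (b = -17 + 43*41 = -17 + 1763 = 1746)
b/Q = 1746/(-3623/95) = 1746*(-95/3623) = -165870/3623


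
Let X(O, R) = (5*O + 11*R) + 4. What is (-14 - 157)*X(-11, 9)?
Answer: -8208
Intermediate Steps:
X(O, R) = 4 + 5*O + 11*R
(-14 - 157)*X(-11, 9) = (-14 - 157)*(4 + 5*(-11) + 11*9) = -171*(4 - 55 + 99) = -171*48 = -8208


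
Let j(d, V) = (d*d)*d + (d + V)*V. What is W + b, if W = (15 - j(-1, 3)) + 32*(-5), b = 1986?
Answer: 1836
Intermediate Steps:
j(d, V) = d³ + V*(V + d) (j(d, V) = d²*d + (V + d)*V = d³ + V*(V + d))
W = -150 (W = (15 - (3² + (-1)³ + 3*(-1))) + 32*(-5) = (15 - (9 - 1 - 3)) - 160 = (15 - 1*5) - 160 = (15 - 5) - 160 = 10 - 160 = -150)
W + b = -150 + 1986 = 1836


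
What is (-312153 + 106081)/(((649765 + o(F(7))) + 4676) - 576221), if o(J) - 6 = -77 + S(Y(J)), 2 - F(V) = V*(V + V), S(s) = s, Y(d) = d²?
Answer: -206072/87365 ≈ -2.3587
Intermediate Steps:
F(V) = 2 - 2*V² (F(V) = 2 - V*(V + V) = 2 - V*2*V = 2 - 2*V²)
o(J) = -71 + J² (o(J) = 6 + (-77 + J²) = -71 + J²)
(-312153 + 106081)/(((649765 + o(F(7))) + 4676) - 576221) = (-312153 + 106081)/(((649765 + (-71 + (2 - 2*7²)²)) + 4676) - 576221) = -206072/(((649765 + (-71 + (2 - 2*49)²)) + 4676) - 576221) = -206072/(((649765 + (-71 + (2 - 98)²)) + 4676) - 576221) = -206072/(((649765 + (-71 + (-96)²)) + 4676) - 576221) = -206072/(((649765 + (-71 + 9216)) + 4676) - 576221) = -206072/(((649765 + 9145) + 4676) - 576221) = -206072/((658910 + 4676) - 576221) = -206072/(663586 - 576221) = -206072/87365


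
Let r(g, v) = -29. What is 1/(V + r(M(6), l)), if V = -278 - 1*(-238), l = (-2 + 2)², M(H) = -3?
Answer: -1/69 ≈ -0.014493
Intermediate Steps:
l = 0 (l = 0² = 0)
V = -40 (V = -278 + 238 = -40)
1/(V + r(M(6), l)) = 1/(-40 - 29) = 1/(-69) = -1/69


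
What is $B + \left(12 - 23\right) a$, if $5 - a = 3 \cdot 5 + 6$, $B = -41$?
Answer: $135$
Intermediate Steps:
$a = -16$ ($a = 5 - \left(3 \cdot 5 + 6\right) = 5 - \left(15 + 6\right) = 5 - 21 = -16$)
$B + \left(12 - 23\right) a = -41 + \left(12 - 23\right) \left(-16\right) = -41 - -176 = -41 + 176 = 135$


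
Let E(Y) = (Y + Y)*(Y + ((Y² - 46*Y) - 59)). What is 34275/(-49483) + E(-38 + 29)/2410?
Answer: -231464544/59627015 ≈ -3.8819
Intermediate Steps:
E(Y) = 2*Y*(-59 + Y² - 45*Y) (E(Y) = (2*Y)*(Y + (-59 + Y² - 46*Y)) = (2*Y)*(-59 + Y² - 45*Y) = 2*Y*(-59 + Y² - 45*Y))
34275/(-49483) + E(-38 + 29)/2410 = 34275/(-49483) + (2*(-38 + 29)*(-59 + (-38 + 29)² - 45*(-38 + 29)))/2410 = 34275*(-1/49483) + (2*(-9)*(-59 + (-9)² - 45*(-9)))*(1/2410) = -34275/49483 + (2*(-9)*(-59 + 81 + 405))*(1/2410) = -34275/49483 + (2*(-9)*427)*(1/2410) = -34275/49483 - 7686*1/2410 = -34275/49483 - 3843/1205 = -231464544/59627015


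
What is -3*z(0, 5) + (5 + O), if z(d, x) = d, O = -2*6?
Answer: -7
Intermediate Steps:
O = -12
-3*z(0, 5) + (5 + O) = -3*0 + (5 - 12) = 0 - 7 = -7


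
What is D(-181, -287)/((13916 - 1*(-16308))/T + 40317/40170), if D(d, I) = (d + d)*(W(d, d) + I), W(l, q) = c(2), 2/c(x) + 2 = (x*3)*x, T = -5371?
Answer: -2488869881368/110839497 ≈ -22455.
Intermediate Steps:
c(x) = 2/(-2 + 3*x**2) (c(x) = 2/(-2 + (x*3)*x) = 2/(-2 + (3*x)*x) = 2/(-2 + 3*x**2))
W(l, q) = 1/5 (W(l, q) = 2/(-2 + 3*2**2) = 2/(-2 + 3*4) = 2/(-2 + 12) = 2/10 = 2*(1/10) = 1/5)
D(d, I) = 2*d*(1/5 + I) (D(d, I) = (d + d)*(1/5 + I) = (2*d)*(1/5 + I) = 2*d*(1/5 + I))
D(-181, -287)/((13916 - 1*(-16308))/T + 40317/40170) = ((2/5)*(-181)*(1 + 5*(-287)))/((13916 - 1*(-16308))/(-5371) + 40317/40170) = ((2/5)*(-181)*(1 - 1435))/((13916 + 16308)*(-1/5371) + 40317*(1/40170)) = ((2/5)*(-181)*(-1434))/(30224*(-1/5371) + 13439/13390) = 519108/(5*(-30224/5371 + 13439/13390)) = 519108/(5*(-332518491/71917690)) = (519108/5)*(-71917690/332518491) = -2488869881368/110839497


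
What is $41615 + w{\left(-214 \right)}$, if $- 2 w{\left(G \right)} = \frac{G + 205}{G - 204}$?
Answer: $\frac{34790131}{836} \approx 41615.0$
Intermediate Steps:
$w{\left(G \right)} = - \frac{205 + G}{2 \left(-204 + G\right)}$ ($w{\left(G \right)} = - \frac{\left(G + 205\right) \frac{1}{G - 204}}{2} = - \frac{\left(205 + G\right) \frac{1}{-204 + G}}{2} = - \frac{\frac{1}{-204 + G} \left(205 + G\right)}{2} = - \frac{205 + G}{2 \left(-204 + G\right)}$)
$41615 + w{\left(-214 \right)} = 41615 + \frac{-205 - -214}{2 \left(-204 - 214\right)} = 41615 + \frac{-205 + 214}{2 \left(-418\right)} = 41615 + \frac{1}{2} \left(- \frac{1}{418}\right) 9 = 41615 - \frac{9}{836} = \frac{34790131}{836}$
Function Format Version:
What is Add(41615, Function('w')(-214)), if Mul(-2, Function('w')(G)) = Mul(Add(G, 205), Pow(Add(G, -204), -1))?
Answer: Rational(34790131, 836) ≈ 41615.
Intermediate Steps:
Function('w')(G) = Mul(Rational(-1, 2), Pow(Add(-204, G), -1), Add(205, G)) (Function('w')(G) = Mul(Rational(-1, 2), Mul(Add(G, 205), Pow(Add(G, -204), -1))) = Mul(Rational(-1, 2), Mul(Add(205, G), Pow(Add(-204, G), -1))) = Mul(Rational(-1, 2), Mul(Pow(Add(-204, G), -1), Add(205, G))) = Mul(Rational(-1, 2), Pow(Add(-204, G), -1), Add(205, G)))
Add(41615, Function('w')(-214)) = Add(41615, Mul(Rational(1, 2), Pow(Add(-204, -214), -1), Add(-205, Mul(-1, -214)))) = Add(41615, Mul(Rational(1, 2), Pow(-418, -1), Add(-205, 214))) = Add(41615, Mul(Rational(1, 2), Rational(-1, 418), 9)) = Add(41615, Rational(-9, 836)) = Rational(34790131, 836)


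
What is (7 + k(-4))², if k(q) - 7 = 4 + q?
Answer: 196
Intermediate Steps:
k(q) = 11 + q (k(q) = 7 + (4 + q) = 11 + q)
(7 + k(-4))² = (7 + (11 - 4))² = (7 + 7)² = 14² = 196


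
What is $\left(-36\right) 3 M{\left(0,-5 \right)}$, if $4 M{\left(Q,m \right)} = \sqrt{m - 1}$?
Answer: $- 27 i \sqrt{6} \approx - 66.136 i$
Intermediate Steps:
$M{\left(Q,m \right)} = \frac{\sqrt{-1 + m}}{4}$ ($M{\left(Q,m \right)} = \frac{\sqrt{m - 1}}{4} = \frac{\sqrt{-1 + m}}{4}$)
$\left(-36\right) 3 M{\left(0,-5 \right)} = \left(-36\right) 3 \frac{\sqrt{-1 - 5}}{4} = - 108 \frac{\sqrt{-6}}{4} = - 108 \frac{i \sqrt{6}}{4} = - 27 i \sqrt{6}$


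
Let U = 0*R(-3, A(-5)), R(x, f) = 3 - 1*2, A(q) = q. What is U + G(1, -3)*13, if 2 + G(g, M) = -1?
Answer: -39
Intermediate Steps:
G(g, M) = -3 (G(g, M) = -2 - 1 = -3)
R(x, f) = 1 (R(x, f) = 3 - 2 = 1)
U = 0 (U = 0*1 = 0)
U + G(1, -3)*13 = 0 - 3*13 = 0 - 39 = -39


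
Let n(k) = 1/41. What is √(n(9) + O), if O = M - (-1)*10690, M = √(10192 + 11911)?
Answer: √(17969931 + 52111*√23)/41 ≈ 104.11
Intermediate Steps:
n(k) = 1/41
M = 31*√23 (M = √22103 = 31*√23 ≈ 148.67)
O = 10690 + 31*√23 (O = 31*√23 - (-1)*10690 = 31*√23 - 1*(-10690) = 31*√23 + 10690 = 10690 + 31*√23 ≈ 10839.)
√(n(9) + O) = √(1/41 + (10690 + 31*√23)) = √(438291/41 + 31*√23)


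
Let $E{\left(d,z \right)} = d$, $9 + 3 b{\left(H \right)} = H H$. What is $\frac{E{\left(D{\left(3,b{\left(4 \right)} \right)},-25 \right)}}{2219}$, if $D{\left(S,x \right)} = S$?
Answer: $\frac{3}{2219} \approx 0.001352$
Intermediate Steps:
$b{\left(H \right)} = -3 + \frac{H^{2}}{3}$ ($b{\left(H \right)} = -3 + \frac{H H}{3} = -3 + \frac{H^{2}}{3}$)
$\frac{E{\left(D{\left(3,b{\left(4 \right)} \right)},-25 \right)}}{2219} = \frac{3}{2219}$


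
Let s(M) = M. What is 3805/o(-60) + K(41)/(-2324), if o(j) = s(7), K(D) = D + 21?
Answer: 631599/1162 ≈ 543.54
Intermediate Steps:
K(D) = 21 + D
o(j) = 7
3805/o(-60) + K(41)/(-2324) = 3805/7 + (21 + 41)/(-2324) = 3805*(1/7) + 62*(-1/2324) = 3805/7 - 31/1162 = 631599/1162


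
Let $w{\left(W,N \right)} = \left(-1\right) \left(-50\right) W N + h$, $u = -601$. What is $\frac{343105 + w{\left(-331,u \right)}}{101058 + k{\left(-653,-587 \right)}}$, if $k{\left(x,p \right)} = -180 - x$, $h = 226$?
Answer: $\frac{10289881}{101531} \approx 101.35$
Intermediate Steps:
$w{\left(W,N \right)} = 226 + 50 N W$ ($w{\left(W,N \right)} = \left(-1\right) \left(-50\right) W N + 226 = 50 W N + 226 = 50 N W + 226 = 226 + 50 N W$)
$\frac{343105 + w{\left(-331,u \right)}}{101058 + k{\left(-653,-587 \right)}} = \frac{343105 + \left(226 + 50 \left(-601\right) \left(-331\right)\right)}{101058 - -473} = \frac{343105 + \left(226 + 9946550\right)}{101058 + \left(-180 + 653\right)} = \frac{343105 + 9946776}{101058 + 473} = \frac{10289881}{101531}$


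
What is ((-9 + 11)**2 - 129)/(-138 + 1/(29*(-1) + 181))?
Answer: 760/839 ≈ 0.90584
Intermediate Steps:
((-9 + 11)**2 - 129)/(-138 + 1/(29*(-1) + 181)) = (2**2 - 129)/(-138 + 1/(-29 + 181)) = (4 - 129)/(-138 + 1/152) = -125/(-138 + 1/152) = -125/(-20975/152) = -125*(-152/20975) = 760/839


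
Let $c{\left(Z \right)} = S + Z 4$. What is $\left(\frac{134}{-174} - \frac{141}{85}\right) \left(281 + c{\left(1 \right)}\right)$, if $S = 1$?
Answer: $- \frac{5137132}{7395} \approx -694.68$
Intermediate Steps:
$c{\left(Z \right)} = 1 + 4 Z$ ($c{\left(Z \right)} = 1 + Z 4 = 1 + 4 Z$)
$\left(\frac{134}{-174} - \frac{141}{85}\right) \left(281 + c{\left(1 \right)}\right) = \left(\frac{134}{-174} - \frac{141}{85}\right) \left(281 + \left(1 + 4 \cdot 1\right)\right) = \left(134 \left(- \frac{1}{174}\right) - \frac{141}{85}\right) \left(281 + \left(1 + 4\right)\right) = \left(- \frac{67}{87} - \frac{141}{85}\right) \left(281 + 5\right) = \left(- \frac{17962}{7395}\right) 286 = - \frac{5137132}{7395}$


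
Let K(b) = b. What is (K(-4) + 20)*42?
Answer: 672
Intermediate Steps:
(K(-4) + 20)*42 = (-4 + 20)*42 = 16*42 = 672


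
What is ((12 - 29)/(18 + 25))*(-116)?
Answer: 1972/43 ≈ 45.860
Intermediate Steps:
((12 - 29)/(18 + 25))*(-116) = -17/43*(-116) = 1972/43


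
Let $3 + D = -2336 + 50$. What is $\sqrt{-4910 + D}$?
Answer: $i \sqrt{7199} \approx 84.847 i$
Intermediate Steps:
$D = -2289$ ($D = -3 + \left(-2336 + 50\right) = -3 - 2286 = -2289$)
$\sqrt{-4910 + D} = \sqrt{-4910 - 2289} = \sqrt{-7199} = i \sqrt{7199}$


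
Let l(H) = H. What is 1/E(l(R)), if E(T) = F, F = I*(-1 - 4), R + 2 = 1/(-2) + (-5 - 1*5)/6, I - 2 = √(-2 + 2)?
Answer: -⅒ ≈ -0.10000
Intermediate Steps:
I = 2 (I = 2 + √(-2 + 2) = 2 + √0 = 2 + 0 = 2)
R = -25/6 (R = -2 + (1/(-2) + (-5 - 1*5)/6) = -2 + (1*(-½) + (-5 - 5)*(⅙)) = -2 + (-½ - 10*⅙) = -2 + (-½ - 5/3) = -2 - 13/6 = -25/6 ≈ -4.1667)
F = -10 (F = 2*(-1 - 4) = 2*(-5) = -10)
E(T) = -10
1/E(l(R)) = 1/(-10) = -⅒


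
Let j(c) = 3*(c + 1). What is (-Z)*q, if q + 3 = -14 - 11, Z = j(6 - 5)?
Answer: 168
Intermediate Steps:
j(c) = 3 + 3*c (j(c) = 3*(1 + c) = 3 + 3*c)
Z = 6 (Z = 3 + 3*(6 - 5) = 3 + 3*1 = 3 + 3 = 6)
q = -28 (q = -3 + (-14 - 11) = -3 - 25 = -28)
(-Z)*q = -1*6*(-28) = -6*(-28) = 168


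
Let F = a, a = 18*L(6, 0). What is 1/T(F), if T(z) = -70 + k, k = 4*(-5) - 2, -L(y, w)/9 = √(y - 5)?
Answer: -1/92 ≈ -0.010870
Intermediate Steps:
L(y, w) = -9*√(-5 + y) (L(y, w) = -9*√(y - 5) = -9*√(-5 + y))
k = -22 (k = -20 - 2 = -22)
a = -162 (a = 18*(-9*√(-5 + 6)) = 18*(-9*√1) = 18*(-9*1) = 18*(-9) = -162)
F = -162
T(z) = -92 (T(z) = -70 - 22 = -92)
1/T(F) = 1/(-92) = -1/92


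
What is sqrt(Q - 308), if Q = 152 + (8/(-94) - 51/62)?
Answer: I*sqrt(1332365306)/2914 ≈ 12.526*I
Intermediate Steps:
Q = 440283/2914 (Q = 152 + (8*(-1/94) - 51*1/62) = 152 + (-4/47 - 51/62) = 152 - 2645/2914 = 440283/2914 ≈ 151.09)
sqrt(Q - 308) = sqrt(440283/2914 - 308) = sqrt(-457229/2914) = I*sqrt(1332365306)/2914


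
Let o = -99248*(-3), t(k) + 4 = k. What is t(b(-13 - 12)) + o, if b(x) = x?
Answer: 297715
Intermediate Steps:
t(k) = -4 + k
o = 297744
t(b(-13 - 12)) + o = (-4 + (-13 - 12)) + 297744 = (-4 - 25) + 297744 = -29 + 297744 = 297715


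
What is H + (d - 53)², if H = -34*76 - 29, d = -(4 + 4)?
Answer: 1108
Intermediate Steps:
d = -8 (d = -1*8 = -8)
H = -2613 (H = -2584 - 29 = -2613)
H + (d - 53)² = -2613 + (-8 - 53)² = -2613 + (-61)² = -2613 + 3721 = 1108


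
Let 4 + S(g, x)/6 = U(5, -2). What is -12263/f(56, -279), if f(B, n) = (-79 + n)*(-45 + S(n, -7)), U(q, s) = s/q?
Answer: -61315/127806 ≈ -0.47975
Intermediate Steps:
S(g, x) = -132/5 (S(g, x) = -24 + 6*(-2/5) = -24 + 6*(-2*⅕) = -24 + 6*(-⅖) = -24 - 12/5 = -132/5)
f(B, n) = 28203/5 - 357*n/5 (f(B, n) = (-79 + n)*(-45 - 132/5) = (-79 + n)*(-357/5) = 28203/5 - 357*n/5)
-12263/f(56, -279) = -12263/(28203/5 - 357/5*(-279)) = -12263/(28203/5 + 99603/5) = -12263/127806/5 = -12263*5/127806 = -61315/127806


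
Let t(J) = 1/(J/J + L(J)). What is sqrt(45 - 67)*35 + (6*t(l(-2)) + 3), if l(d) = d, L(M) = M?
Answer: -3 + 35*I*sqrt(22) ≈ -3.0 + 164.16*I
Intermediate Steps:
t(J) = 1/(1 + J) (t(J) = 1/(J/J + J) = 1/(1 + J))
sqrt(45 - 67)*35 + (6*t(l(-2)) + 3) = sqrt(45 - 67)*35 + (6/(1 - 2) + 3) = sqrt(-22)*35 + (6/(-1) + 3) = (I*sqrt(22))*35 + (6*(-1) + 3) = 35*I*sqrt(22) + (-6 + 3) = 35*I*sqrt(22) - 3 = -3 + 35*I*sqrt(22)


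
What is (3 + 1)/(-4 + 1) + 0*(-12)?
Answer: -4/3 ≈ -1.3333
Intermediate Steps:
(3 + 1)/(-4 + 1) + 0*(-12) = 4/(-3) + 0 = 4*(-⅓) + 0 = -4/3 + 0 = -4/3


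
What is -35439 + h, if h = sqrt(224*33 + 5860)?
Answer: -35439 + 2*sqrt(3313) ≈ -35324.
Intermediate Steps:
h = 2*sqrt(3313) (h = sqrt(7392 + 5860) = sqrt(13252) = 2*sqrt(3313) ≈ 115.12)
-35439 + h = -35439 + 2*sqrt(3313)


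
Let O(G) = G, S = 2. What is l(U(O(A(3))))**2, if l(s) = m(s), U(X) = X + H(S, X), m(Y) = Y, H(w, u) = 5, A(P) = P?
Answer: 64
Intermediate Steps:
U(X) = 5 + X (U(X) = X + 5 = 5 + X)
l(s) = s
l(U(O(A(3))))**2 = (5 + 3)**2 = 8**2 = 64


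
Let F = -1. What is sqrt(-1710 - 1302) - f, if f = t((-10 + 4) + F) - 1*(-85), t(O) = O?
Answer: -78 + 2*I*sqrt(753) ≈ -78.0 + 54.882*I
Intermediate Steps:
f = 78 (f = ((-10 + 4) - 1) - 1*(-85) = (-6 - 1) + 85 = -7 + 85 = 78)
sqrt(-1710 - 1302) - f = sqrt(-1710 - 1302) - 1*78 = sqrt(-3012) - 78 = 2*I*sqrt(753) - 78 = -78 + 2*I*sqrt(753)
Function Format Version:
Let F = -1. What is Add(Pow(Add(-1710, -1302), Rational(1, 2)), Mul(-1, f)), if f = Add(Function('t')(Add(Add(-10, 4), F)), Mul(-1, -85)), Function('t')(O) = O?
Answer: Add(-78, Mul(2, I, Pow(753, Rational(1, 2)))) ≈ Add(-78.000, Mul(54.882, I))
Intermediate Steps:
f = 78 (f = Add(Add(Add(-10, 4), -1), Mul(-1, -85)) = Add(Add(-6, -1), 85) = Add(-7, 85) = 78)
Add(Pow(Add(-1710, -1302), Rational(1, 2)), Mul(-1, f)) = Add(Pow(Add(-1710, -1302), Rational(1, 2)), Mul(-1, 78)) = Add(Pow(-3012, Rational(1, 2)), -78) = Add(Mul(2, I, Pow(753, Rational(1, 2))), -78) = Add(-78, Mul(2, I, Pow(753, Rational(1, 2))))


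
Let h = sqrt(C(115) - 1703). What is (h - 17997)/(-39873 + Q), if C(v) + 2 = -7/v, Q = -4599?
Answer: 5999/14824 - I*sqrt(22549430)/5114280 ≈ 0.40468 - 0.0009285*I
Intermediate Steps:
C(v) = -2 - 7/v
h = I*sqrt(22549430)/115 (h = sqrt((-2 - 7/115) - 1703) = sqrt(-237/115 - 1703) = sqrt(-196082/115) = I*sqrt(22549430)/115 ≈ 41.292*I)
(h - 17997)/(-39873 + Q) = (I*sqrt(22549430)/115 - 17997)/(-39873 - 4599) = (-17997 + I*sqrt(22549430)/115)/(-44472) = (-17997 + I*sqrt(22549430)/115)*(-1/44472) = 5999/14824 - I*sqrt(22549430)/5114280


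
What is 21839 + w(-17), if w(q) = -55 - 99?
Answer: 21685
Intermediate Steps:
w(q) = -154
21839 + w(-17) = 21839 - 154 = 21685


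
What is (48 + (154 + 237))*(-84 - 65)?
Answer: -65411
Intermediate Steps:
(48 + (154 + 237))*(-84 - 65) = (48 + 391)*(-149) = 439*(-149) = -65411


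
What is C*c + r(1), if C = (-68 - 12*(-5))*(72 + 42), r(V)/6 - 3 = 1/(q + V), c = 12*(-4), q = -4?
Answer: 43792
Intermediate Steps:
c = -48
r(V) = 18 + 6/(-4 + V)
C = -912 (C = (-68 + 60)*114 = -8*114 = -912)
C*c + r(1) = -912*(-48) + 6*(-11 + 3*1)/(-4 + 1) = 43776 + 6*(-11 + 3)/(-3) = 43776 + 6*(-⅓)*(-8) = 43776 + 16 = 43792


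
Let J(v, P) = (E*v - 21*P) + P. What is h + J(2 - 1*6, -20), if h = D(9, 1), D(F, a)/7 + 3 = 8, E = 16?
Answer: 371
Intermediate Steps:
J(v, P) = -20*P + 16*v (J(v, P) = (16*v - 21*P) + P = (-21*P + 16*v) + P = -20*P + 16*v)
D(F, a) = 35 (D(F, a) = -21 + 7*8 = -21 + 56 = 35)
h = 35
h + J(2 - 1*6, -20) = 35 + (-20*(-20) + 16*(2 - 1*6)) = 35 + (400 + 16*(2 - 6)) = 35 + (400 + 16*(-4)) = 35 + (400 - 64) = 35 + 336 = 371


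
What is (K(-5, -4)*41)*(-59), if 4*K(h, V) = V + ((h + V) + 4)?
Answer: 21771/4 ≈ 5442.8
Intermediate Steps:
K(h, V) = 1 + V/2 + h/4 (K(h, V) = (V + ((h + V) + 4))/4 = (V + ((V + h) + 4))/4 = (V + (4 + V + h))/4 = (4 + h + 2*V)/4 = 1 + V/2 + h/4)
(K(-5, -4)*41)*(-59) = ((1 + (½)*(-4) + (¼)*(-5))*41)*(-59) = ((1 - 2 - 5/4)*41)*(-59) = -9/4*41*(-59) = -369/4*(-59) = 21771/4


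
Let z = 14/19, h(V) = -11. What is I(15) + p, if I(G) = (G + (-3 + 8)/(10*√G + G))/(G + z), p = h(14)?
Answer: -51087/5083 + 38*√15/15249 ≈ -10.041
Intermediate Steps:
p = -11
z = 14/19 (z = 14*(1/19) = 14/19 ≈ 0.73684)
I(G) = (G + 5/(G + 10*√G))/(14/19 + G) (I(G) = (G + (-3 + 8)/(10*√G + G))/(G + 14/19) = (G + 5/(G + 10*√G))/(14/19 + G))
I(15) + p = 19*(5 + 15² + 10*15^(3/2))/(14*15 + 19*15² + 140*√15 + 190*15^(3/2)) - 11 = 19*(5 + 225 + 10*(15*√15))/(210 + 19*225 + 140*√15 + 190*(15*√15)) - 11 = 19*(5 + 225 + 150*√15)/(210 + 4275 + 140*√15 + 2850*√15) - 11 = 19*(230 + 150*√15)/(4485 + 2990*√15) - 11 = -11 + 19*(230 + 150*√15)/(4485 + 2990*√15)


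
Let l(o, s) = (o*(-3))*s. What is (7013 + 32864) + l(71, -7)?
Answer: 41368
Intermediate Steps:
l(o, s) = -3*o*s (l(o, s) = (-3*o)*s = -3*o*s)
(7013 + 32864) + l(71, -7) = (7013 + 32864) - 3*71*(-7) = 39877 + 1491 = 41368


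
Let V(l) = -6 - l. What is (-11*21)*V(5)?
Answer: 2541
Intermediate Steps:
(-11*21)*V(5) = (-11*21)*(-6 - 1*5) = -231*(-6 - 5) = -231*(-11) = 2541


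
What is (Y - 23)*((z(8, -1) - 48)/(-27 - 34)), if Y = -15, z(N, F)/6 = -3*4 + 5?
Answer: -3420/61 ≈ -56.066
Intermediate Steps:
z(N, F) = -42 (z(N, F) = 6*(-3*4 + 5) = 6*(-12 + 5) = 6*(-7) = -42)
(Y - 23)*((z(8, -1) - 48)/(-27 - 34)) = (-15 - 23)*((-42 - 48)/(-27 - 34)) = -(-3420)/(-61) = -(-3420)*(-1)/61 = -38*90/61 = -3420/61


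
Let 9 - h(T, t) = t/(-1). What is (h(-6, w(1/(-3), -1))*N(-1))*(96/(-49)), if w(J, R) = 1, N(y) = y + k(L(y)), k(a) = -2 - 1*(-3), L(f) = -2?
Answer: 0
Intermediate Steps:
k(a) = 1 (k(a) = -2 + 3 = 1)
N(y) = 1 + y (N(y) = y + 1 = 1 + y)
h(T, t) = 9 + t (h(T, t) = 9 - t/(-1) = 9 - t*(-1) = 9 - (-1)*t = 9 + t)
(h(-6, w(1/(-3), -1))*N(-1))*(96/(-49)) = ((9 + 1)*(1 - 1))*(96/(-49)) = (10*0)*(96*(-1/49)) = 0*(-96/49) = 0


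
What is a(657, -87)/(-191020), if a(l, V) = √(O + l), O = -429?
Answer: -√57/95510 ≈ -7.9048e-5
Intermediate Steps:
a(l, V) = √(-429 + l)
a(657, -87)/(-191020) = √(-429 + 657)/(-191020) = √228*(-1/191020) = (2*√57)*(-1/191020) = -√57/95510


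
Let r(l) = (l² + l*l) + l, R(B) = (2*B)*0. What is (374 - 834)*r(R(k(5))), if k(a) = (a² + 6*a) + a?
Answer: 0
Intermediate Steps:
k(a) = a² + 7*a
R(B) = 0
r(l) = l + 2*l² (r(l) = (l² + l²) + l = 2*l² + l = l + 2*l²)
(374 - 834)*r(R(k(5))) = (374 - 834)*(0*(1 + 2*0)) = -0*(1 + 0) = -0 = -460*0 = 0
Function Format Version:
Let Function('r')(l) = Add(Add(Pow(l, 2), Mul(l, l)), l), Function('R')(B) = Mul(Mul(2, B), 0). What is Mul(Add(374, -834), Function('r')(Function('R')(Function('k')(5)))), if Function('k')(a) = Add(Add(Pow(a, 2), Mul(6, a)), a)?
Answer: 0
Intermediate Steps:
Function('k')(a) = Add(Pow(a, 2), Mul(7, a))
Function('R')(B) = 0
Function('r')(l) = Add(l, Mul(2, Pow(l, 2))) (Function('r')(l) = Add(Add(Pow(l, 2), Pow(l, 2)), l) = Add(Mul(2, Pow(l, 2)), l) = Add(l, Mul(2, Pow(l, 2))))
Mul(Add(374, -834), Function('r')(Function('R')(Function('k')(5)))) = Mul(Add(374, -834), Mul(0, Add(1, Mul(2, 0)))) = Mul(-460, Mul(0, Add(1, 0))) = Mul(-460, Mul(0, 1)) = Mul(-460, 0) = 0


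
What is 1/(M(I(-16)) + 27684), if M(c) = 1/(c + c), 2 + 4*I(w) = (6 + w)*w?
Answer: 79/2187037 ≈ 3.6122e-5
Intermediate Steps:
I(w) = -1/2 + w*(6 + w)/4 (I(w) = -1/2 + ((6 + w)*w)/4 = -1/2 + (w*(6 + w))/4 = -1/2 + w*(6 + w)/4)
M(c) = 1/(2*c)
1/(M(I(-16)) + 27684) = 1/(1/(2*(-1/2 + (1/4)*(-16)**2 + (3/2)*(-16))) + 27684) = 1/(1/(2*(-1/2 + (1/4)*256 - 24)) + 27684) = 1/(1/(2*(-1/2 + 64 - 24)) + 27684) = 1/(1/(2*(79/2)) + 27684) = 1/((1/2)*(2/79) + 27684) = 1/(1/79 + 27684) = 1/(2187037/79) = 79/2187037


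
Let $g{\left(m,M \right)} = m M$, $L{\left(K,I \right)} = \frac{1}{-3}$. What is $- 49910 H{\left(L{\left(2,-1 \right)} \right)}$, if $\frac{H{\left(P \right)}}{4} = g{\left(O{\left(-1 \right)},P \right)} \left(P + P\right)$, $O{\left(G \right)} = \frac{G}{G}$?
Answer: $- \frac{399280}{9} \approx -44364.0$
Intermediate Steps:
$O{\left(G \right)} = 1$
$L{\left(K,I \right)} = - \frac{1}{3}$
$g{\left(m,M \right)} = M m$
$H{\left(P \right)} = 8 P^{2}$ ($H{\left(P \right)} = 4 P 1 \left(P + P\right) = 4 P 2 P = 4 \cdot 2 P^{2} = 8 P^{2}$)
$- 49910 H{\left(L{\left(2,-1 \right)} \right)} = - 49910 \cdot 8 \left(- \frac{1}{3}\right)^{2} = - 49910 \cdot 8 \cdot \frac{1}{9} = \left(-49910\right) \frac{8}{9} = - \frac{399280}{9}$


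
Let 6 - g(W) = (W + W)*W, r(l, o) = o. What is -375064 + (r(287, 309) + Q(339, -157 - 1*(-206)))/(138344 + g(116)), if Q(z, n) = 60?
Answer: -113269327/302 ≈ -3.7506e+5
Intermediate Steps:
g(W) = 6 - 2*W² (g(W) = 6 - (W + W)*W = 6 - 2*W*W = 6 - 2*W²)
-375064 + (r(287, 309) + Q(339, -157 - 1*(-206)))/(138344 + g(116)) = -375064 + (309 + 60)/(138344 + (6 - 2*116²)) = -375064 + 369/(138344 + (6 - 2*13456)) = -375064 + 369/(138344 + (6 - 26912)) = -375064 + 369/(138344 - 26906) = -375064 + 369/111438 = -375064 + 369*(1/111438) = -375064 + 1/302 = -113269327/302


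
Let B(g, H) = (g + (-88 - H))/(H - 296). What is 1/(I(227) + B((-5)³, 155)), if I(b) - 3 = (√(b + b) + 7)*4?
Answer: -668199/121957463 + 79524*√454/121957463 ≈ 0.0084147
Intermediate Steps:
B(g, H) = (-88 + g - H)/(-296 + H)
I(b) = 31 + 4*√2*√b (I(b) = 3 + (√(b + b) + 7)*4 = 3 + (√(2*b) + 7)*4 = 3 + (√2*√b + 7)*4 = 3 + (7 + √2*√b)*4 = 3 + (28 + 4*√2*√b) = 31 + 4*√2*√b)
1/(I(227) + B((-5)³, 155)) = 1/((31 + 4*√2*√227) + (-88 + (-5)³ - 1*155)/(-296 + 155)) = 1/((31 + 4*√454) + (-88 - 125 - 155)/(-141)) = 1/((31 + 4*√454) - 1/141*(-368)) = 1/((31 + 4*√454) + 368/141) = 1/(4739/141 + 4*√454)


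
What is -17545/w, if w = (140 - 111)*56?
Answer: -605/56 ≈ -10.804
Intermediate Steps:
w = 1624 (w = 29*56 = 1624)
-17545/w = -17545/1624 = -17545*1/1624 = -605/56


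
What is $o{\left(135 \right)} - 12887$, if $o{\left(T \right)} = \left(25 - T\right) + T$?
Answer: $-12862$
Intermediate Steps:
$o{\left(T \right)} = 25$
$o{\left(135 \right)} - 12887 = 25 - 12887 = -12862$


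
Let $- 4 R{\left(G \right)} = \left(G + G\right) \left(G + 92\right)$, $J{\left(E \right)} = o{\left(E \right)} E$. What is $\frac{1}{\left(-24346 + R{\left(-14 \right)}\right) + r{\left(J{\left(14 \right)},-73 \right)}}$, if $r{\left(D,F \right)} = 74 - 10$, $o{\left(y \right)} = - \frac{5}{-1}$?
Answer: $- \frac{1}{23736} \approx -4.213 \cdot 10^{-5}$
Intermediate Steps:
$o{\left(y \right)} = 5$ ($o{\left(y \right)} = \left(-5\right) \left(-1\right) = 5$)
$J{\left(E \right)} = 5 E$
$r{\left(D,F \right)} = 64$
$R{\left(G \right)} = - \frac{G \left(92 + G\right)}{2}$ ($R{\left(G \right)} = - \frac{\left(G + G\right) \left(G + 92\right)}{4} = - \frac{2 G \left(92 + G\right)}{4} = - \frac{G \left(92 + G\right)}{2}$)
$\frac{1}{\left(-24346 + R{\left(-14 \right)}\right) + r{\left(J{\left(14 \right)},-73 \right)}} = \frac{1}{\left(-24346 - - 7 \left(92 - 14\right)\right) + 64} = \frac{1}{\left(-24346 - \left(-7\right) 78\right) + 64} = \frac{1}{\left(-24346 + 546\right) + 64} = \frac{1}{-23800 + 64} = \frac{1}{-23736} = - \frac{1}{23736}$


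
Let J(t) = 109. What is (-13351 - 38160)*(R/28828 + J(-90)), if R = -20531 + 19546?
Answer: -161809804437/28828 ≈ -5.6129e+6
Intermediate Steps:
R = -985
(-13351 - 38160)*(R/28828 + J(-90)) = (-13351 - 38160)*(-985/28828 + 109) = -51511*(-985*1/28828 + 109) = -51511*(-985/28828 + 109) = -51511*3141267/28828 = -161809804437/28828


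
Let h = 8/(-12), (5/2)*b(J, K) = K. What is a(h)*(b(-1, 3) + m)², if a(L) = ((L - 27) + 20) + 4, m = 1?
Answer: -1331/75 ≈ -17.747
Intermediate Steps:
b(J, K) = 2*K/5
h = -⅔ (h = 8*(-1/12) = -⅔ ≈ -0.66667)
a(L) = -3 + L (a(L) = ((-27 + L) + 20) + 4 = (-7 + L) + 4 = -3 + L)
a(h)*(b(-1, 3) + m)² = (-3 - ⅔)*((⅖)*3 + 1)² = -11*(6/5 + 1)²/3 = -11*(11/5)²/3 = -11/3*121/25 = -1331/75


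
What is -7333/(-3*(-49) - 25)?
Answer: -7333/122 ≈ -60.107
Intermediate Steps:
-7333/(-3*(-49) - 25) = -7333/(147 - 25) = -7333/122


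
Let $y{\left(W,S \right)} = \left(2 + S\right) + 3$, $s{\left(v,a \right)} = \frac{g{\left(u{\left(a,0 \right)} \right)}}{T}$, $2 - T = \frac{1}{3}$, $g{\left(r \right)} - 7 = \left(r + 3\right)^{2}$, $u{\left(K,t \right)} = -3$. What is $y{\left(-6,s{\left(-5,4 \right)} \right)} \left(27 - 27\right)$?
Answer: $0$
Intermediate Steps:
$g{\left(r \right)} = 7 + \left(3 + r\right)^{2}$ ($g{\left(r \right)} = 7 + \left(r + 3\right)^{2} = 7 + \left(3 + r\right)^{2}$)
$T = \frac{5}{3}$ ($T = 2 - \frac{1}{3} = \frac{5}{3} \approx 1.6667$)
$s{\left(v,a \right)} = \frac{21}{5}$ ($s{\left(v,a \right)} = \frac{7 + \left(3 - 3\right)^{2}}{\frac{5}{3}} = \left(7 + 0^{2}\right) \frac{3}{5} = \left(7 + 0\right) \frac{3}{5} = 7 \cdot \frac{3}{5} = \frac{21}{5}$)
$y{\left(W,S \right)} = 5 + S$
$y{\left(-6,s{\left(-5,4 \right)} \right)} \left(27 - 27\right) = \left(5 + \frac{21}{5}\right) \left(27 - 27\right) = \frac{46}{5} \cdot 0 = 0$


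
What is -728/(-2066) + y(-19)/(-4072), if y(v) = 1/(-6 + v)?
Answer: 37056233/105159400 ≈ 0.35238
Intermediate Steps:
-728/(-2066) + y(-19)/(-4072) = -728/(-2066) + 1/(-6 - 19*(-4072)) = -728*(-1/2066) - 1/4072/(-25) = 364/1033 - 1/25*(-1/4072) = 364/1033 + 1/101800 = 37056233/105159400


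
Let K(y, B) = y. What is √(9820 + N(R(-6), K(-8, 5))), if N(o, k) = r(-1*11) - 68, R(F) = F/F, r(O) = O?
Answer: √9741 ≈ 98.697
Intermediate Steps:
R(F) = 1
N(o, k) = -79 (N(o, k) = -1*11 - 68 = -11 - 68 = -79)
√(9820 + N(R(-6), K(-8, 5))) = √(9820 - 79) = √9741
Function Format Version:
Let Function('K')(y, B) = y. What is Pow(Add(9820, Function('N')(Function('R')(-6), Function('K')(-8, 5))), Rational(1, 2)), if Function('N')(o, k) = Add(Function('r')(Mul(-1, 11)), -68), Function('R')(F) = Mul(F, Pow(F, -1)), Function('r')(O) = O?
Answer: Pow(9741, Rational(1, 2)) ≈ 98.697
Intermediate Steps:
Function('R')(F) = 1
Function('N')(o, k) = -79 (Function('N')(o, k) = Add(Mul(-1, 11), -68) = Add(-11, -68) = -79)
Pow(Add(9820, Function('N')(Function('R')(-6), Function('K')(-8, 5))), Rational(1, 2)) = Pow(Add(9820, -79), Rational(1, 2)) = Pow(9741, Rational(1, 2))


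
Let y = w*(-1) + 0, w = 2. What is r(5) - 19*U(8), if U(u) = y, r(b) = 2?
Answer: 40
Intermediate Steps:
y = -2 (y = 2*(-1) + 0 = -2 + 0 = -2)
U(u) = -2
r(5) - 19*U(8) = 2 - 19*(-2) = 2 + 38 = 40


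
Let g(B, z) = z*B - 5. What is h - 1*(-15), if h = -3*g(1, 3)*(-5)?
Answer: -15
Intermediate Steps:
g(B, z) = -5 + B*z (g(B, z) = B*z - 5 = -5 + B*z)
h = -30 (h = -3*(-5 + 1*3)*(-5) = -3*(-5 + 3)*(-5) = -3*(-2)*(-5) = 6*(-5) = -30)
h - 1*(-15) = -30 - 1*(-15) = -30 + 15 = -15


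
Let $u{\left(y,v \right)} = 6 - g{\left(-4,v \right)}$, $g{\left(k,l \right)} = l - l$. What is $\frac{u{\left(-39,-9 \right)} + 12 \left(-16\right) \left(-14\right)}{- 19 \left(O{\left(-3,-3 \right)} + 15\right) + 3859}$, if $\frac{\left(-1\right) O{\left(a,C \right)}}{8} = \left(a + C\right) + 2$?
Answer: $\frac{1347}{1483} \approx 0.90829$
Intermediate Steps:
$g{\left(k,l \right)} = 0$
$O{\left(a,C \right)} = -16 - 8 C - 8 a$ ($O{\left(a,C \right)} = - 8 \left(\left(a + C\right) + 2\right) = - 8 \left(\left(C + a\right) + 2\right) = - 8 \left(2 + C + a\right) = -16 - 8 C - 8 a$)
$u{\left(y,v \right)} = 6$ ($u{\left(y,v \right)} = 6 - 0 = 6 + 0 = 6$)
$\frac{u{\left(-39,-9 \right)} + 12 \left(-16\right) \left(-14\right)}{- 19 \left(O{\left(-3,-3 \right)} + 15\right) + 3859} = \frac{6 + 12 \left(-16\right) \left(-14\right)}{- 19 \left(\left(-16 - -24 - -24\right) + 15\right) + 3859} = \frac{6 - -2688}{- 19 \left(\left(-16 + 24 + 24\right) + 15\right) + 3859} = \frac{6 + 2688}{- 19 \left(32 + 15\right) + 3859} = \frac{2694}{\left(-19\right) 47 + 3859} = \frac{2694}{-893 + 3859} = \frac{2694}{2966} = 2694 \cdot \frac{1}{2966} = \frac{1347}{1483}$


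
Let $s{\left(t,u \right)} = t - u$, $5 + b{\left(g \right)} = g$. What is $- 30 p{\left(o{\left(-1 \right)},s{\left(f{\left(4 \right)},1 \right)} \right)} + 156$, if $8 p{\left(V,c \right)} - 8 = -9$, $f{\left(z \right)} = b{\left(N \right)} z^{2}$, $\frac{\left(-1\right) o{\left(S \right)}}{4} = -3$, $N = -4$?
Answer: $\frac{639}{4} \approx 159.75$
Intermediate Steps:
$o{\left(S \right)} = 12$ ($o{\left(S \right)} = \left(-4\right) \left(-3\right) = 12$)
$b{\left(g \right)} = -5 + g$
$f{\left(z \right)} = - 9 z^{2}$ ($f{\left(z \right)} = \left(-5 - 4\right) z^{2} = - 9 z^{2}$)
$p{\left(V,c \right)} = - \frac{1}{8}$ ($p{\left(V,c \right)} = 1 + \frac{1}{8} \left(-9\right) = 1 - \frac{9}{8} = - \frac{1}{8}$)
$- 30 p{\left(o{\left(-1 \right)},s{\left(f{\left(4 \right)},1 \right)} \right)} + 156 = \left(-30\right) \left(- \frac{1}{8}\right) + 156 = \frac{15}{4} + 156 = \frac{639}{4}$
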